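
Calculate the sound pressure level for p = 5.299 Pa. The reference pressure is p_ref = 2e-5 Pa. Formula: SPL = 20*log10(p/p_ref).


p / p_ref = 5.299 / 2e-5 = 264950
SPL = 20 * log10(264950) = 108.46 dB


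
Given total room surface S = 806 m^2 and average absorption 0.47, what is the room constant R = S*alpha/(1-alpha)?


R = 806 * 0.47 / (1 - 0.47) = 714.75 m^2


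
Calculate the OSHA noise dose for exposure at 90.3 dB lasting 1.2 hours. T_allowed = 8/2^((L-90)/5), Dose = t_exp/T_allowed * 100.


T_allowed = 8 / 2^((90.3 - 90)/5) = 7.67411 hr
Dose = 1.2 / 7.67411 * 100 = 15.637 %


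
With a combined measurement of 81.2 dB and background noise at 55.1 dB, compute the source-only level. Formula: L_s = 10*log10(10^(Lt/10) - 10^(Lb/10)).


10^(81.2/10) = 1.31826e+08
10^(55.1/10) = 323594
Difference = 1.31826e+08 - 323594 = 1.31502e+08
L_source = 10*log10(1.31502e+08) = 81.189 dB


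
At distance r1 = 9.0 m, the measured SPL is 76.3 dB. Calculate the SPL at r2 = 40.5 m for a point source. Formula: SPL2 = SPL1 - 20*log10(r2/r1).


r2/r1 = 40.5/9.0 = 4.5
Correction = 20*log10(4.5) = 13.0643 dB
SPL2 = 76.3 - 13.0643 = 63.236 dB


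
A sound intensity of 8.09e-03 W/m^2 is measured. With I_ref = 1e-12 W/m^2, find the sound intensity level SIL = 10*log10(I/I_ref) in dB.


I / I_ref = 8.09e-03 / 1e-12 = 8.09e+09
SIL = 10 * log10(8.09e+09) = 99.079 dB


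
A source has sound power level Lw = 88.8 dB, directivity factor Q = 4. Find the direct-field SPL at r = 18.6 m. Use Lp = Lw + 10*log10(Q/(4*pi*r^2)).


4*pi*r^2 = 4*pi*18.6^2 = 4347.46 m^2
Q / (4*pi*r^2) = 4 / 4347.46 = 0.000920077
Lp = 88.8 + 10*log10(0.000920077) = 58.438 dB


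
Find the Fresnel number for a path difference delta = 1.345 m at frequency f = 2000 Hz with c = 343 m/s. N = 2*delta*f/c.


N = 2*delta*f/c = 2*delta/lambda, where lambda = c/f
lambda = 343 / 2000 = 0.1715 m
N = 2 * 1.345 / 0.1715 = 15.685


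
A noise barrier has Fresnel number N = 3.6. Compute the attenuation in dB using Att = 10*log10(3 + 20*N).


3 + 20*N = 3 + 20*3.6 = 75
Att = 10*log10(75) = 18.751 dB


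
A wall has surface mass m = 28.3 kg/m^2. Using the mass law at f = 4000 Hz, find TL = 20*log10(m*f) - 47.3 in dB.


m * f = 28.3 * 4000 = 113200
20*log10(113200) = 101.077 dB
TL = 101.077 - 47.3 = 53.777 dB


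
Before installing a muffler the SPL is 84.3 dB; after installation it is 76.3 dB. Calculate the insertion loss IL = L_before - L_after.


Insertion loss = SPL without muffler - SPL with muffler
IL = 84.3 - 76.3 = 8 dB


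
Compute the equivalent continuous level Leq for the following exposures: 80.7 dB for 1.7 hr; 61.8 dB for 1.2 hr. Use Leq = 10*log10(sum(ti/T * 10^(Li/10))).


T_total = 1.7 + 1.2 = 2.9 hr
(1.7/2.9) * 10^(80.7/10) = 6.88733e+07
(1.2/2.9) * 10^(61.8/10) = 626301
Sum = 6.88733e+07 + 626301 = 6.94996e+07
Leq = 10*log10(6.94996e+07) = 78.42 dB


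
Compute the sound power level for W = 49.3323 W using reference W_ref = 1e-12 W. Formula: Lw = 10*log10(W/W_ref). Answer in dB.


W / W_ref = 49.3323 / 1e-12 = 4.93323e+13
Lw = 10 * log10(4.93323e+13) = 136.93 dB


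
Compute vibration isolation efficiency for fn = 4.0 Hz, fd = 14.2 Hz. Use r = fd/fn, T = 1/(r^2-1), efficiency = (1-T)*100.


r = 14.2 / 4.0 = 3.55
r^2 - 1 = 3.55^2 - 1 = 11.6025
T = 1/11.6025 = 0.0861883
Efficiency = (1 - 0.0861883)*100 = 91.381 %


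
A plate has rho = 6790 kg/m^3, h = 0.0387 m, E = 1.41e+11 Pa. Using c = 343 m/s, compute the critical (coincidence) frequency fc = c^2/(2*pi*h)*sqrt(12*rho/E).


12*rho/E = 12*6790/1.41e+11 = 5.77872e-07
sqrt(12*rho/E) = sqrt(5.77872e-07) = 0.000760179
c^2/(2*pi*h) = 343^2/(2*pi*0.0387) = 483835
fc = 483835 * 0.000760179 = 367.8 Hz


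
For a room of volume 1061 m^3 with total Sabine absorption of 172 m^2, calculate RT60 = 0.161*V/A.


RT60 = 0.161 * 1061 / 172 = 0.99315 s


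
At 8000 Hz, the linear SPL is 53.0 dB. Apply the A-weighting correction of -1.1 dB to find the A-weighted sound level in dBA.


A-weighting table: 8000 Hz -> -1.1 dB correction
SPL_A = SPL + correction = 53.0 + (-1.1) = 51.9 dBA


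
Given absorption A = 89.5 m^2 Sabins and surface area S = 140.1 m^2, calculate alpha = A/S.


Absorption coefficient = absorbed power / incident power
alpha = A / S = 89.5 / 140.1 = 0.63883


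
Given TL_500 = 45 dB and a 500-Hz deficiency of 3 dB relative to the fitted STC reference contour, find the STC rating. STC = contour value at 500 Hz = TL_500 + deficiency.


By ASTM E413, STC = value of the fitted reference contour at 500 Hz.
Contour value at 500 Hz = TL_500 + deficiency = 45 + 3 = 48
STC = 48


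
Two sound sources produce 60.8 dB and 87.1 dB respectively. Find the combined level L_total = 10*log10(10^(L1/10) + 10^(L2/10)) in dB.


10^(60.8/10) = 1.20226e+06
10^(87.1/10) = 5.12861e+08
Sum = 1.20226e+06 + 5.12861e+08 = 5.14063e+08
L_total = 10*log10(5.14063e+08) = 87.11 dB


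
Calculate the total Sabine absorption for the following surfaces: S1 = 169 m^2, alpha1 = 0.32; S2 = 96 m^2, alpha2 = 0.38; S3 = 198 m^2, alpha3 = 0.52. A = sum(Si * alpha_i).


169 * 0.32 = 54.08
96 * 0.38 = 36.48
198 * 0.52 = 102.96
A_total = 54.08 + 36.48 + 102.96 = 193.52 m^2


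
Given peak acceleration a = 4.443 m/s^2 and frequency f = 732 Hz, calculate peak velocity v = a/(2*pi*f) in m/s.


omega = 2*pi*f = 2*pi*732 = 4599.29 rad/s
v = a / omega = 4.443 / 4599.29 = 0.00096602 m/s


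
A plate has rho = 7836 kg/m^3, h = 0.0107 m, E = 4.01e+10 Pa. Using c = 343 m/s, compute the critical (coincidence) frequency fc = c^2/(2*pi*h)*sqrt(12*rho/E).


12*rho/E = 12*7836/4.01e+10 = 2.34494e-06
sqrt(12*rho/E) = sqrt(2.34494e-06) = 0.00153132
c^2/(2*pi*h) = 343^2/(2*pi*0.0107) = 1.74995e+06
fc = 1.74995e+06 * 0.00153132 = 2679.7 Hz


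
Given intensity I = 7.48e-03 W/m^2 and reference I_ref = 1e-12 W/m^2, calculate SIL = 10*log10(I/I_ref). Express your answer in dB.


I / I_ref = 7.48e-03 / 1e-12 = 7.48e+09
SIL = 10 * log10(7.48e+09) = 98.739 dB


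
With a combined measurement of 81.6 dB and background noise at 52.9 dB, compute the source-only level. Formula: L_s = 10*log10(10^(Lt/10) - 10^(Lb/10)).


10^(81.6/10) = 1.44544e+08
10^(52.9/10) = 194984
Difference = 1.44544e+08 - 194984 = 1.44349e+08
L_source = 10*log10(1.44349e+08) = 81.594 dB


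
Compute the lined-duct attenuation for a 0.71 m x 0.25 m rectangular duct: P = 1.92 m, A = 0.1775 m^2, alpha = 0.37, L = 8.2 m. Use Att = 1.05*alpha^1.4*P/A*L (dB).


alpha^1.4 = 0.37^1.4 = 0.248589
Attenuation rate = 1.05 * alpha^1.4 * P / A
= 1.05 * 0.248589 * 1.92 / 0.1775 = 2.82341 dB/m
Total Att = 2.82341 * 8.2 = 23.152 dB


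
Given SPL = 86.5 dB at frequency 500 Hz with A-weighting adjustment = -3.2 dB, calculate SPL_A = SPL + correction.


A-weighting table: 500 Hz -> -3.2 dB correction
SPL_A = SPL + correction = 86.5 + (-3.2) = 83.3 dBA


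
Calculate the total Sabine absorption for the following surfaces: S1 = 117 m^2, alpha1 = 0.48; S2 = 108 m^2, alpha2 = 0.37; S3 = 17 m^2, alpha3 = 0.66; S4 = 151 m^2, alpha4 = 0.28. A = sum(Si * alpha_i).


117 * 0.48 = 56.16
108 * 0.37 = 39.96
17 * 0.66 = 11.22
151 * 0.28 = 42.28
A_total = 56.16 + 39.96 + 11.22 + 42.28 = 149.62 m^2


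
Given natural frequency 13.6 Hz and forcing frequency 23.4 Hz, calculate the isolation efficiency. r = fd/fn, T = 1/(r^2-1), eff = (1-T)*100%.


r = 23.4 / 13.6 = 1.72059
r^2 - 1 = 1.72059^2 - 1 = 1.96043
T = 1/1.96043 = 0.510092
Efficiency = (1 - 0.510092)*100 = 48.991 %


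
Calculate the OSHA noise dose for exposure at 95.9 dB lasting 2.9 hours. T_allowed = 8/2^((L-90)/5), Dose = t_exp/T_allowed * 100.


T_allowed = 8 / 2^((95.9 - 90)/5) = 3.53081 hr
Dose = 2.9 / 3.53081 * 100 = 82.134 %


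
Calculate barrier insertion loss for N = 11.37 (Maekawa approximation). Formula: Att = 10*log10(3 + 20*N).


3 + 20*N = 3 + 20*11.37 = 230.4
Att = 10*log10(230.4) = 23.625 dB


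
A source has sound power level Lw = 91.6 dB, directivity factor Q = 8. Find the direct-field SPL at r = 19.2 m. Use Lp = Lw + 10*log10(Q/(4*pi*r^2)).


4*pi*r^2 = 4*pi*19.2^2 = 4632.47 m^2
Q / (4*pi*r^2) = 8 / 4632.47 = 0.00172694
Lp = 91.6 + 10*log10(0.00172694) = 63.973 dB


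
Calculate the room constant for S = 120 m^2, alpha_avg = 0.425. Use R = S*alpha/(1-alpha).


R = 120 * 0.425 / (1 - 0.425) = 88.696 m^2


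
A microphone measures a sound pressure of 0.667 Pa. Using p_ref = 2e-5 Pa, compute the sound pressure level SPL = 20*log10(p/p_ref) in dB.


p / p_ref = 0.667 / 2e-5 = 33350
SPL = 20 * log10(33350) = 90.462 dB


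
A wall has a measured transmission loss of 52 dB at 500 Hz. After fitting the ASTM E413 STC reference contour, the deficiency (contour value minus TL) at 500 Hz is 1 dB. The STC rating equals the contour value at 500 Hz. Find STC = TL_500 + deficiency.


By ASTM E413, STC = value of the fitted reference contour at 500 Hz.
Contour value at 500 Hz = TL_500 + deficiency = 52 + 1 = 53
STC = 53


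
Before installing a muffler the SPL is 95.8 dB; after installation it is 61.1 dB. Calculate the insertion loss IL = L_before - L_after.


Insertion loss = SPL without muffler - SPL with muffler
IL = 95.8 - 61.1 = 34.7 dB


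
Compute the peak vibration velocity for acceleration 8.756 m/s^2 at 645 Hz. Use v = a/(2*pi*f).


omega = 2*pi*f = 2*pi*645 = 4052.65 rad/s
v = a / omega = 8.756 / 4052.65 = 0.0021606 m/s


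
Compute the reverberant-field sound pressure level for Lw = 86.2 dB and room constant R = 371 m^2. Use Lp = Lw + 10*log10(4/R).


4/R = 4/371 = 0.0107817
Lp = 86.2 + 10*log10(0.0107817) = 66.527 dB


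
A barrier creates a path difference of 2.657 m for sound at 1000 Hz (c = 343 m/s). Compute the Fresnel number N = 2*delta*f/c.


N = 2*delta*f/c = 2*delta/lambda, where lambda = c/f
lambda = 343 / 1000 = 0.343 m
N = 2 * 2.657 / 0.343 = 15.493


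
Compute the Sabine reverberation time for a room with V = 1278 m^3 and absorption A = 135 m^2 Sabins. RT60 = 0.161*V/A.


RT60 = 0.161 * 1278 / 135 = 1.5241 s


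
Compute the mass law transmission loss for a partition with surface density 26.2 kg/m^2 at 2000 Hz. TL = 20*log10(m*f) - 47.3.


m * f = 26.2 * 2000 = 52400
20*log10(52400) = 94.3866 dB
TL = 94.3866 - 47.3 = 47.087 dB


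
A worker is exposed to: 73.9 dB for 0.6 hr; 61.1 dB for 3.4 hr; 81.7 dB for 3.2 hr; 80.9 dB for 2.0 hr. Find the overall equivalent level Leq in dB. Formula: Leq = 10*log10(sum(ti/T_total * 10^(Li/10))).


T_total = 0.6 + 3.4 + 3.2 + 2.0 = 9.2 hr
(0.6/9.2) * 10^(73.9/10) = 1.6009e+06
(3.4/9.2) * 10^(61.1/10) = 476092
(3.2/9.2) * 10^(81.7/10) = 5.14472e+07
(2.0/9.2) * 10^(80.9/10) = 2.6745e+07
Sum = 1.6009e+06 + 476092 + 5.14472e+07 + 2.6745e+07 = 8.02692e+07
Leq = 10*log10(8.02692e+07) = 79.045 dB


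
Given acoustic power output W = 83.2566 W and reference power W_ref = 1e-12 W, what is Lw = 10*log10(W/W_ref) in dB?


W / W_ref = 83.2566 / 1e-12 = 8.32566e+13
Lw = 10 * log10(8.32566e+13) = 139.2 dB


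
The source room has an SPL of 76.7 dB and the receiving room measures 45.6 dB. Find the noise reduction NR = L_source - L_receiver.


NR = L_source - L_receiver (difference between source and receiving room levels)
NR = 76.7 - 45.6 = 31.1 dB


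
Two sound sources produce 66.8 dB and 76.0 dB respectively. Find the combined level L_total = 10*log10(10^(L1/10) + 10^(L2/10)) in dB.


10^(66.8/10) = 4.7863e+06
10^(76.0/10) = 3.98107e+07
Sum = 4.7863e+06 + 3.98107e+07 = 4.4597e+07
L_total = 10*log10(4.4597e+07) = 76.493 dB


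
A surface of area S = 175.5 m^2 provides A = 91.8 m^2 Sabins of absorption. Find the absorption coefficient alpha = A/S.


Absorption coefficient = absorbed power / incident power
alpha = A / S = 91.8 / 175.5 = 0.52308


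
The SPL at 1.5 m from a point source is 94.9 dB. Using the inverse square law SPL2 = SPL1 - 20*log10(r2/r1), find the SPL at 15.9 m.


r2/r1 = 15.9/1.5 = 10.6
Correction = 20*log10(10.6) = 20.5061 dB
SPL2 = 94.9 - 20.5061 = 74.394 dB


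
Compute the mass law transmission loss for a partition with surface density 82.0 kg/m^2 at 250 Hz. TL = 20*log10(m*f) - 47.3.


m * f = 82.0 * 250 = 20500
20*log10(20500) = 86.2351 dB
TL = 86.2351 - 47.3 = 38.935 dB


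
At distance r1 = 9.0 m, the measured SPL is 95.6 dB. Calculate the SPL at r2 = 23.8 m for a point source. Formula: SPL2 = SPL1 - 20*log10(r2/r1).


r2/r1 = 23.8/9.0 = 2.64444
Correction = 20*log10(2.64444) = 8.44667 dB
SPL2 = 95.6 - 8.44667 = 87.153 dB


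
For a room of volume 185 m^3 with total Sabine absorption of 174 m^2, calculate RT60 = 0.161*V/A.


RT60 = 0.161 * 185 / 174 = 0.17118 s


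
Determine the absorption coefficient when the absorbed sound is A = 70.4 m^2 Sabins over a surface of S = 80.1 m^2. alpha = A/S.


Absorption coefficient = absorbed power / incident power
alpha = A / S = 70.4 / 80.1 = 0.8789


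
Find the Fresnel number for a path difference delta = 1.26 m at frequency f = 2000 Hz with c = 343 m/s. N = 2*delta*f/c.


N = 2*delta*f/c = 2*delta/lambda, where lambda = c/f
lambda = 343 / 2000 = 0.1715 m
N = 2 * 1.26 / 0.1715 = 14.694


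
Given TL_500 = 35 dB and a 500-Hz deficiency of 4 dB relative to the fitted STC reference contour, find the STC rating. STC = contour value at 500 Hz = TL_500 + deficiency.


By ASTM E413, STC = value of the fitted reference contour at 500 Hz.
Contour value at 500 Hz = TL_500 + deficiency = 35 + 4 = 39
STC = 39


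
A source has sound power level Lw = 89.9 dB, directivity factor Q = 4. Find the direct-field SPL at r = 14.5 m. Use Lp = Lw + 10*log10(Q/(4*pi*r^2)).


4*pi*r^2 = 4*pi*14.5^2 = 2642.08 m^2
Q / (4*pi*r^2) = 4 / 2642.08 = 0.00151396
Lp = 89.9 + 10*log10(0.00151396) = 61.701 dB


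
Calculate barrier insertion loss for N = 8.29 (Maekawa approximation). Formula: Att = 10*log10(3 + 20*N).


3 + 20*N = 3 + 20*8.29 = 168.8
Att = 10*log10(168.8) = 22.274 dB


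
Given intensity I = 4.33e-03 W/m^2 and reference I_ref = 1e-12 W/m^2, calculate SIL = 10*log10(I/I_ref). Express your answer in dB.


I / I_ref = 4.33e-03 / 1e-12 = 4.33e+09
SIL = 10 * log10(4.33e+09) = 96.365 dB


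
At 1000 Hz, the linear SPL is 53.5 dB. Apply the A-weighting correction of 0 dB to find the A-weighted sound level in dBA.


A-weighting table: 1000 Hz -> 0 dB correction
SPL_A = SPL + correction = 53.5 + (0) = 53.5 dBA


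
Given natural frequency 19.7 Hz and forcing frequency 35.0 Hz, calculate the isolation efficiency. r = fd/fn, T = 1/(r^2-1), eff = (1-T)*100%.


r = 35.0 / 19.7 = 1.77665
r^2 - 1 = 1.77665^2 - 1 = 2.15649
T = 1/2.15649 = 0.463717
Efficiency = (1 - 0.463717)*100 = 53.628 %


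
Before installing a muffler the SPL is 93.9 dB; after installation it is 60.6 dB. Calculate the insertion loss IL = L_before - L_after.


Insertion loss = SPL without muffler - SPL with muffler
IL = 93.9 - 60.6 = 33.3 dB


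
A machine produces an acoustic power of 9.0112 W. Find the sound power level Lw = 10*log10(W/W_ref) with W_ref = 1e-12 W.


W / W_ref = 9.0112 / 1e-12 = 9.0112e+12
Lw = 10 * log10(9.0112e+12) = 129.55 dB


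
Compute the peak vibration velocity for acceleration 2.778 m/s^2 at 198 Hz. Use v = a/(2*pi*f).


omega = 2*pi*f = 2*pi*198 = 1244.07 rad/s
v = a / omega = 2.778 / 1244.07 = 0.002233 m/s


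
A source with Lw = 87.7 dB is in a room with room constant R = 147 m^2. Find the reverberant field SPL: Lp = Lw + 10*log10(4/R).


4/R = 4/147 = 0.0272109
Lp = 87.7 + 10*log10(0.0272109) = 72.047 dB


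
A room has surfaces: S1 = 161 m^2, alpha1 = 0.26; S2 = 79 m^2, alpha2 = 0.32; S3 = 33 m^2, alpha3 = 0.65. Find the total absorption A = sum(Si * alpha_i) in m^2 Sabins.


161 * 0.26 = 41.86
79 * 0.32 = 25.28
33 * 0.65 = 21.45
A_total = 41.86 + 25.28 + 21.45 = 88.59 m^2


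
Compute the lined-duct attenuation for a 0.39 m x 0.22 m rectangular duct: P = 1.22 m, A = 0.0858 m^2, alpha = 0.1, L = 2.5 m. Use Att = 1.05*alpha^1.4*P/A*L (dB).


alpha^1.4 = 0.1^1.4 = 0.0398107
Attenuation rate = 1.05 * alpha^1.4 * P / A
= 1.05 * 0.0398107 * 1.22 / 0.0858 = 0.594377 dB/m
Total Att = 0.594377 * 2.5 = 1.4859 dB


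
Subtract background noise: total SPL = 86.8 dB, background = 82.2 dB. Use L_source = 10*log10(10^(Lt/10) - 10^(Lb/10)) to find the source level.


10^(86.8/10) = 4.7863e+08
10^(82.2/10) = 1.65959e+08
Difference = 4.7863e+08 - 1.65959e+08 = 3.12671e+08
L_source = 10*log10(3.12671e+08) = 84.951 dB


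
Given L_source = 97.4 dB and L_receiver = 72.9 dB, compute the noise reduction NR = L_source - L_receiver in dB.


NR = L_source - L_receiver (difference between source and receiving room levels)
NR = 97.4 - 72.9 = 24.5 dB


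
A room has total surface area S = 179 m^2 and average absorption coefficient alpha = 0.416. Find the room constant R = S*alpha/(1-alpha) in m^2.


R = 179 * 0.416 / (1 - 0.416) = 127.51 m^2


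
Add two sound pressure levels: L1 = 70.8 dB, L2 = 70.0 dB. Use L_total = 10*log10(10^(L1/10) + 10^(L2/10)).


10^(70.8/10) = 1.20226e+07
10^(70.0/10) = 1e+07
Sum = 1.20226e+07 + 1e+07 = 2.20226e+07
L_total = 10*log10(2.20226e+07) = 73.429 dB


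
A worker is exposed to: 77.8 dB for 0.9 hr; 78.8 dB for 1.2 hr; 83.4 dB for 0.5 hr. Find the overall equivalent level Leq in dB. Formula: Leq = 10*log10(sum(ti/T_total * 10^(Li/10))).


T_total = 0.9 + 1.2 + 0.5 = 2.6 hr
(0.9/2.6) * 10^(77.8/10) = 2.08578e+07
(1.2/2.6) * 10^(78.8/10) = 3.50113e+07
(0.5/2.6) * 10^(83.4/10) = 4.20723e+07
Sum = 2.08578e+07 + 3.50113e+07 + 4.20723e+07 = 9.79414e+07
Leq = 10*log10(9.79414e+07) = 79.91 dB


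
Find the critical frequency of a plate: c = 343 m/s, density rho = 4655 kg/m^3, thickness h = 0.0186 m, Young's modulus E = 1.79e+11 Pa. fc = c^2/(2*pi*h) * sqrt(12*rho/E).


12*rho/E = 12*4655/1.79e+11 = 3.12067e-07
sqrt(12*rho/E) = sqrt(3.12067e-07) = 0.00055863
c^2/(2*pi*h) = 343^2/(2*pi*0.0186) = 1.00669e+06
fc = 1.00669e+06 * 0.00055863 = 562.37 Hz


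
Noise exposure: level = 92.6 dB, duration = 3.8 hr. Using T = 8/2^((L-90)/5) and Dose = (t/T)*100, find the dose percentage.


T_allowed = 8 / 2^((92.6 - 90)/5) = 5.57897 hr
Dose = 3.8 / 5.57897 * 100 = 68.113 %


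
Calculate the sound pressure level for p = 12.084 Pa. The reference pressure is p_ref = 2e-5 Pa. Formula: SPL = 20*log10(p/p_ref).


p / p_ref = 12.084 / 2e-5 = 604200
SPL = 20 * log10(604200) = 115.62 dB


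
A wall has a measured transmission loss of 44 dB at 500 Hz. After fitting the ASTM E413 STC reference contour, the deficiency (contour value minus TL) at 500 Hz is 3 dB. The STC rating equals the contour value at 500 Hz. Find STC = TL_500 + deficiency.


By ASTM E413, STC = value of the fitted reference contour at 500 Hz.
Contour value at 500 Hz = TL_500 + deficiency = 44 + 3 = 47
STC = 47


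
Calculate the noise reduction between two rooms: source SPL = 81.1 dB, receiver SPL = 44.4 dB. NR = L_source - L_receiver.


NR = L_source - L_receiver (difference between source and receiving room levels)
NR = 81.1 - 44.4 = 36.7 dB


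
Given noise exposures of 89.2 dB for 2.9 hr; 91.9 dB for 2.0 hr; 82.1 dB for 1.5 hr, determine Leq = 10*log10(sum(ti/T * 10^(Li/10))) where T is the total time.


T_total = 2.9 + 2.0 + 1.5 = 6.4 hr
(2.9/6.4) * 10^(89.2/10) = 3.76893e+08
(2.0/6.4) * 10^(91.9/10) = 4.84005e+08
(1.5/6.4) * 10^(82.1/10) = 3.80112e+07
Sum = 3.76893e+08 + 4.84005e+08 + 3.80112e+07 = 8.98909e+08
Leq = 10*log10(8.98909e+08) = 89.537 dB


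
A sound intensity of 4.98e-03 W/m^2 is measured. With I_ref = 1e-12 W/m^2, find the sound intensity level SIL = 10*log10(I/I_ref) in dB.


I / I_ref = 4.98e-03 / 1e-12 = 4.98e+09
SIL = 10 * log10(4.98e+09) = 96.972 dB


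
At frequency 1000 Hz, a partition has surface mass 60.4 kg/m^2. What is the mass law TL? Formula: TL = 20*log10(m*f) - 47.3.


m * f = 60.4 * 1000 = 60400
20*log10(60400) = 95.6207 dB
TL = 95.6207 - 47.3 = 48.321 dB


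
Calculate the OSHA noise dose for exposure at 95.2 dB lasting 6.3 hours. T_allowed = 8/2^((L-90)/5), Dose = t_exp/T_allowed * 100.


T_allowed = 8 / 2^((95.2 - 90)/5) = 3.89062 hr
Dose = 6.3 / 3.89062 * 100 = 161.93 %


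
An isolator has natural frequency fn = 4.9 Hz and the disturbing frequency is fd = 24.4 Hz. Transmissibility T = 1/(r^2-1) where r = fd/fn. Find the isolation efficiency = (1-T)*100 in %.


r = 24.4 / 4.9 = 4.97959
r^2 - 1 = 4.97959^2 - 1 = 23.7963
T = 1/23.7963 = 0.0420233
Efficiency = (1 - 0.0420233)*100 = 95.798 %


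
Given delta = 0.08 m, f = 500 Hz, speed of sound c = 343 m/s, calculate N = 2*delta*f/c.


N = 2*delta*f/c = 2*delta/lambda, where lambda = c/f
lambda = 343 / 500 = 0.686 m
N = 2 * 0.08 / 0.686 = 0.23324


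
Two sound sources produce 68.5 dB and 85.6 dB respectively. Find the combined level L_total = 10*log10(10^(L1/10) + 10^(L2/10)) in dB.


10^(68.5/10) = 7.07946e+06
10^(85.6/10) = 3.63078e+08
Sum = 7.07946e+06 + 3.63078e+08 = 3.70157e+08
L_total = 10*log10(3.70157e+08) = 85.684 dB


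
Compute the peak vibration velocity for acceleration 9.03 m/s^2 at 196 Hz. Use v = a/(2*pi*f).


omega = 2*pi*f = 2*pi*196 = 1231.5 rad/s
v = a / omega = 9.03 / 1231.5 = 0.0073325 m/s


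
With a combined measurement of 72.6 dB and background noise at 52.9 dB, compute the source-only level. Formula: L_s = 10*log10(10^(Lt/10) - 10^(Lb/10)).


10^(72.6/10) = 1.8197e+07
10^(52.9/10) = 194984
Difference = 1.8197e+07 - 194984 = 1.8002e+07
L_source = 10*log10(1.8002e+07) = 72.553 dB


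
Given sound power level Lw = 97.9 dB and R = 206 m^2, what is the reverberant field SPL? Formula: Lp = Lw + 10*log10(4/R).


4/R = 4/206 = 0.0194175
Lp = 97.9 + 10*log10(0.0194175) = 80.782 dB


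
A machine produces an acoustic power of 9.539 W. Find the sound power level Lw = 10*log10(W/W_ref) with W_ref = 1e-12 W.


W / W_ref = 9.539 / 1e-12 = 9.539e+12
Lw = 10 * log10(9.539e+12) = 129.8 dB


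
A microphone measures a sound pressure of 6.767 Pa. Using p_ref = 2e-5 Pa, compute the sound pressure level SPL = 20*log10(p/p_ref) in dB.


p / p_ref = 6.767 / 2e-5 = 338350
SPL = 20 * log10(338350) = 110.59 dB


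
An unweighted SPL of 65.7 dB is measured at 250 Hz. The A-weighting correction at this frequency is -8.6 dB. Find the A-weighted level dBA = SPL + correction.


A-weighting table: 250 Hz -> -8.6 dB correction
SPL_A = SPL + correction = 65.7 + (-8.6) = 57.1 dBA


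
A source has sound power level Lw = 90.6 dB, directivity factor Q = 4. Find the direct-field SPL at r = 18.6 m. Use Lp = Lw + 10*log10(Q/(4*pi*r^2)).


4*pi*r^2 = 4*pi*18.6^2 = 4347.46 m^2
Q / (4*pi*r^2) = 4 / 4347.46 = 0.000920077
Lp = 90.6 + 10*log10(0.000920077) = 60.238 dB


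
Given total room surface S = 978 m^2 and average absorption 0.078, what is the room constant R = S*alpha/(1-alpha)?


R = 978 * 0.078 / (1 - 0.078) = 82.738 m^2


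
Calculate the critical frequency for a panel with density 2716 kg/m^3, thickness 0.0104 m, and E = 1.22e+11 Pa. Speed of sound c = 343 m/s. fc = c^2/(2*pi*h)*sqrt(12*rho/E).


12*rho/E = 12*2716/1.22e+11 = 2.67148e-07
sqrt(12*rho/E) = sqrt(2.67148e-07) = 0.000516864
c^2/(2*pi*h) = 343^2/(2*pi*0.0104) = 1.80042e+06
fc = 1.80042e+06 * 0.000516864 = 930.57 Hz


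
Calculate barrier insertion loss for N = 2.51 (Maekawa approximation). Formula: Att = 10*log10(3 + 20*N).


3 + 20*N = 3 + 20*2.51 = 53.2
Att = 10*log10(53.2) = 17.259 dB


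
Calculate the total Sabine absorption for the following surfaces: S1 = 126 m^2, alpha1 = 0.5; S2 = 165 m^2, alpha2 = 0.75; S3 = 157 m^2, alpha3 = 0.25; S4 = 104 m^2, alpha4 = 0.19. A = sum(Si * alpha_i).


126 * 0.5 = 63
165 * 0.75 = 123.75
157 * 0.25 = 39.25
104 * 0.19 = 19.76
A_total = 63 + 123.75 + 39.25 + 19.76 = 245.76 m^2


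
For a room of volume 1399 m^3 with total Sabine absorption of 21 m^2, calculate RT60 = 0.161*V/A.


RT60 = 0.161 * 1399 / 21 = 10.726 s


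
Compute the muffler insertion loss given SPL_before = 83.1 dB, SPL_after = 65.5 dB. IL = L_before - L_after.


Insertion loss = SPL without muffler - SPL with muffler
IL = 83.1 - 65.5 = 17.6 dB


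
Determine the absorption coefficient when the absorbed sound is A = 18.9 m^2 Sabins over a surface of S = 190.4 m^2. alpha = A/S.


Absorption coefficient = absorbed power / incident power
alpha = A / S = 18.9 / 190.4 = 0.099265


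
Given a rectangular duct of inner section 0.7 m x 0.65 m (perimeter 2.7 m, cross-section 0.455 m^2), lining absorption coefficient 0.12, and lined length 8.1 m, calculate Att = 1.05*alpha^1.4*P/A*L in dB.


alpha^1.4 = 0.12^1.4 = 0.0513871
Attenuation rate = 1.05 * alpha^1.4 * P / A
= 1.05 * 0.0513871 * 2.7 / 0.455 = 0.320181 dB/m
Total Att = 0.320181 * 8.1 = 2.5935 dB


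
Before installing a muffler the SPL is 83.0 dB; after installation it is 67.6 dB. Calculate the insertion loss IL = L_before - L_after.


Insertion loss = SPL without muffler - SPL with muffler
IL = 83.0 - 67.6 = 15.4 dB


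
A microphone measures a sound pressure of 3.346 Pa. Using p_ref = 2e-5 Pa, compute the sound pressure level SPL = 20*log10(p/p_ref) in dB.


p / p_ref = 3.346 / 2e-5 = 167300
SPL = 20 * log10(167300) = 104.47 dB


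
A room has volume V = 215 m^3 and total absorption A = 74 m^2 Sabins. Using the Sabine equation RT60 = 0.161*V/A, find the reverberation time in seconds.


RT60 = 0.161 * 215 / 74 = 0.46777 s


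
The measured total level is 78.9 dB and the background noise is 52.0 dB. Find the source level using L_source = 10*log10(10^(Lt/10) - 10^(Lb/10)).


10^(78.9/10) = 7.76247e+07
10^(52.0/10) = 158489
Difference = 7.76247e+07 - 158489 = 7.74662e+07
L_source = 10*log10(7.74662e+07) = 78.891 dB


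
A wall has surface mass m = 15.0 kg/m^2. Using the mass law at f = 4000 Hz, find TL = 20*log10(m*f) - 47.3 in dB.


m * f = 15.0 * 4000 = 60000
20*log10(60000) = 95.563 dB
TL = 95.563 - 47.3 = 48.263 dB


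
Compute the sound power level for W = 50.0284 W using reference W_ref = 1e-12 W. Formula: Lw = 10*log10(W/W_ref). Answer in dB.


W / W_ref = 50.0284 / 1e-12 = 5.00284e+13
Lw = 10 * log10(5.00284e+13) = 136.99 dB


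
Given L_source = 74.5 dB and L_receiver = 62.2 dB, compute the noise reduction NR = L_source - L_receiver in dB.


NR = L_source - L_receiver (difference between source and receiving room levels)
NR = 74.5 - 62.2 = 12.3 dB


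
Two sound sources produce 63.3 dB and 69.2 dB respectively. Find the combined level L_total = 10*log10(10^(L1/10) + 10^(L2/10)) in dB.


10^(63.3/10) = 2.13796e+06
10^(69.2/10) = 8.31764e+06
Sum = 2.13796e+06 + 8.31764e+06 = 1.04556e+07
L_total = 10*log10(1.04556e+07) = 70.193 dB


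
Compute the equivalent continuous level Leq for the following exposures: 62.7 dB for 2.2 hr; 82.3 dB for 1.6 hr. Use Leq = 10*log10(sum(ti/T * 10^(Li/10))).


T_total = 2.2 + 1.6 = 3.8 hr
(2.2/3.8) * 10^(62.7/10) = 1.07805e+06
(1.6/3.8) * 10^(82.3/10) = 7.1505e+07
Sum = 1.07805e+06 + 7.1505e+07 = 7.2583e+07
Leq = 10*log10(7.2583e+07) = 78.608 dB


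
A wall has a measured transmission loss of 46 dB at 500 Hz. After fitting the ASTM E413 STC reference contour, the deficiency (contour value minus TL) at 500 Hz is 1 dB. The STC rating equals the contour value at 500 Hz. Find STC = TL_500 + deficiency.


By ASTM E413, STC = value of the fitted reference contour at 500 Hz.
Contour value at 500 Hz = TL_500 + deficiency = 46 + 1 = 47
STC = 47


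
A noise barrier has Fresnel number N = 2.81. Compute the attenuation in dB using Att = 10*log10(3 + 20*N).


3 + 20*N = 3 + 20*2.81 = 59.2
Att = 10*log10(59.2) = 17.723 dB


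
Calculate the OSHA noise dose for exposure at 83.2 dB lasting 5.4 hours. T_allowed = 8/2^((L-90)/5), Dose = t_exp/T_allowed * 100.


T_allowed = 8 / 2^((83.2 - 90)/5) = 20.5348 hr
Dose = 5.4 / 20.5348 * 100 = 26.297 %


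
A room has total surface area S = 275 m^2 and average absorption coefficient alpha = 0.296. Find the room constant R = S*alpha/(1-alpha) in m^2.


R = 275 * 0.296 / (1 - 0.296) = 115.62 m^2


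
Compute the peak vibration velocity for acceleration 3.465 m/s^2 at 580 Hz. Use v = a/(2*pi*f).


omega = 2*pi*f = 2*pi*580 = 3644.25 rad/s
v = a / omega = 3.465 / 3644.25 = 0.00095081 m/s


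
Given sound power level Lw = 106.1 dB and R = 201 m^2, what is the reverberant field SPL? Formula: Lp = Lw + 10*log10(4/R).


4/R = 4/201 = 0.0199005
Lp = 106.1 + 10*log10(0.0199005) = 89.089 dB


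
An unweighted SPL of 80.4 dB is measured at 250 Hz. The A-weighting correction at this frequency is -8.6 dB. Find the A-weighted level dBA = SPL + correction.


A-weighting table: 250 Hz -> -8.6 dB correction
SPL_A = SPL + correction = 80.4 + (-8.6) = 71.8 dBA


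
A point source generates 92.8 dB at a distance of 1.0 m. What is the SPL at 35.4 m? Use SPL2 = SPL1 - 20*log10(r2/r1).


r2/r1 = 35.4/1.0 = 35.4
Correction = 20*log10(35.4) = 30.9801 dB
SPL2 = 92.8 - 30.9801 = 61.82 dB


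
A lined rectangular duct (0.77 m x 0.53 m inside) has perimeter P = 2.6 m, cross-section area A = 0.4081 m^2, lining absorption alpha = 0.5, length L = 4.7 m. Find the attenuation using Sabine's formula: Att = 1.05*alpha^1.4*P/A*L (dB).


alpha^1.4 = 0.5^1.4 = 0.378929
Attenuation rate = 1.05 * alpha^1.4 * P / A
= 1.05 * 0.378929 * 2.6 / 0.4081 = 2.53486 dB/m
Total Att = 2.53486 * 4.7 = 11.914 dB


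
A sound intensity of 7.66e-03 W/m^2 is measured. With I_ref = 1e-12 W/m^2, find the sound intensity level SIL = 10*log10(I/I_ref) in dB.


I / I_ref = 7.66e-03 / 1e-12 = 7.66e+09
SIL = 10 * log10(7.66e+09) = 98.842 dB


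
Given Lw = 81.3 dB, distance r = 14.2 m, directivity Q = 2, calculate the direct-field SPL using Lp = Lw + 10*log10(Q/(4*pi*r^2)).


4*pi*r^2 = 4*pi*14.2^2 = 2533.88 m^2
Q / (4*pi*r^2) = 2 / 2533.88 = 0.000789303
Lp = 81.3 + 10*log10(0.000789303) = 50.272 dB


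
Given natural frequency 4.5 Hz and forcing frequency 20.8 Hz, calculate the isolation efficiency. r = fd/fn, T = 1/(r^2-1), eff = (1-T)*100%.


r = 20.8 / 4.5 = 4.62222
r^2 - 1 = 4.62222^2 - 1 = 20.3649
T = 1/20.3649 = 0.0491041
Efficiency = (1 - 0.0491041)*100 = 95.09 %


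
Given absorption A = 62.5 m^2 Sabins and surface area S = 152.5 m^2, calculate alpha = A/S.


Absorption coefficient = absorbed power / incident power
alpha = A / S = 62.5 / 152.5 = 0.40984


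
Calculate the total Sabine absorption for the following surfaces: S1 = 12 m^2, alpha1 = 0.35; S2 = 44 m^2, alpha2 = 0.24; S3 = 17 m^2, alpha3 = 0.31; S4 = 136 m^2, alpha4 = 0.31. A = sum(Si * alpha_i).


12 * 0.35 = 4.2
44 * 0.24 = 10.56
17 * 0.31 = 5.27
136 * 0.31 = 42.16
A_total = 4.2 + 10.56 + 5.27 + 42.16 = 62.19 m^2


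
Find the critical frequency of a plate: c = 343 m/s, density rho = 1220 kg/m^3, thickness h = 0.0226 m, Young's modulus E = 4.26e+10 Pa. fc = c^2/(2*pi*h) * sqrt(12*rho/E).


12*rho/E = 12*1220/4.26e+10 = 3.43662e-07
sqrt(12*rho/E) = sqrt(3.43662e-07) = 0.000586227
c^2/(2*pi*h) = 343^2/(2*pi*0.0226) = 828514
fc = 828514 * 0.000586227 = 485.7 Hz


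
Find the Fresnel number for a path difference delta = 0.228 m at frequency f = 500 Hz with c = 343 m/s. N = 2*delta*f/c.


N = 2*delta*f/c = 2*delta/lambda, where lambda = c/f
lambda = 343 / 500 = 0.686 m
N = 2 * 0.228 / 0.686 = 0.66472


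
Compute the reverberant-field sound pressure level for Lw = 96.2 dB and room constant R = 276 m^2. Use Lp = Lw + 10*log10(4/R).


4/R = 4/276 = 0.0144928
Lp = 96.2 + 10*log10(0.0144928) = 77.812 dB


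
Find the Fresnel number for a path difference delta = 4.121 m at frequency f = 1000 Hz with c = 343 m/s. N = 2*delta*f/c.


N = 2*delta*f/c = 2*delta/lambda, where lambda = c/f
lambda = 343 / 1000 = 0.343 m
N = 2 * 4.121 / 0.343 = 24.029


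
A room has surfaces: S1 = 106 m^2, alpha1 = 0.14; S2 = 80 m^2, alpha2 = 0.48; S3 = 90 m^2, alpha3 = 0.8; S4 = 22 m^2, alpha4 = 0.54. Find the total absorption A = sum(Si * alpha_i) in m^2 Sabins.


106 * 0.14 = 14.84
80 * 0.48 = 38.4
90 * 0.8 = 72
22 * 0.54 = 11.88
A_total = 14.84 + 38.4 + 72 + 11.88 = 137.12 m^2


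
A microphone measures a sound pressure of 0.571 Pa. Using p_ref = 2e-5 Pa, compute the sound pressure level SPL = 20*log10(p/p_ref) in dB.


p / p_ref = 0.571 / 2e-5 = 28550
SPL = 20 * log10(28550) = 89.112 dB


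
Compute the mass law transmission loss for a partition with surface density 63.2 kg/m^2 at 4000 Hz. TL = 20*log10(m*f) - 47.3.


m * f = 63.2 * 4000 = 252800
20*log10(252800) = 108.056 dB
TL = 108.056 - 47.3 = 60.756 dB


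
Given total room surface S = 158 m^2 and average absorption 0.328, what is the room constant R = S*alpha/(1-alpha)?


R = 158 * 0.328 / (1 - 0.328) = 77.119 m^2


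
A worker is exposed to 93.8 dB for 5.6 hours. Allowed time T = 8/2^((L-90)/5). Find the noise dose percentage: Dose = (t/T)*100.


T_allowed = 8 / 2^((93.8 - 90)/5) = 4.72397 hr
Dose = 5.6 / 4.72397 * 100 = 118.54 %


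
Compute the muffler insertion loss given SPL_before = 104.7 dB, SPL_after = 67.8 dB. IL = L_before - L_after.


Insertion loss = SPL without muffler - SPL with muffler
IL = 104.7 - 67.8 = 36.9 dB


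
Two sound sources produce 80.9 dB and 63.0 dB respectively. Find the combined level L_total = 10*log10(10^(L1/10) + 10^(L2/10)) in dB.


10^(80.9/10) = 1.23027e+08
10^(63.0/10) = 1.99526e+06
Sum = 1.23027e+08 + 1.99526e+06 = 1.25022e+08
L_total = 10*log10(1.25022e+08) = 80.97 dB


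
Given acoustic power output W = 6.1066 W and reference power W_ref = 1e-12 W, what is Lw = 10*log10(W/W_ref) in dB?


W / W_ref = 6.1066 / 1e-12 = 6.1066e+12
Lw = 10 * log10(6.1066e+12) = 127.86 dB


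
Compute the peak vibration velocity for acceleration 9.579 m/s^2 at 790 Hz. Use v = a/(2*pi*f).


omega = 2*pi*f = 2*pi*790 = 4963.72 rad/s
v = a / omega = 9.579 / 4963.72 = 0.0019298 m/s


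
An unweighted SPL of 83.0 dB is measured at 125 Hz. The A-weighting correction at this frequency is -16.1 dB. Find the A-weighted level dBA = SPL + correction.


A-weighting table: 125 Hz -> -16.1 dB correction
SPL_A = SPL + correction = 83.0 + (-16.1) = 66.9 dBA


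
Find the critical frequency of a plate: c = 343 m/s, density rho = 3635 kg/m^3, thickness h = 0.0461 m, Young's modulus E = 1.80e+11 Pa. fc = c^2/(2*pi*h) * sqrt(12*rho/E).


12*rho/E = 12*3635/1.80e+11 = 2.42333e-07
sqrt(12*rho/E) = sqrt(2.42333e-07) = 0.000492273
c^2/(2*pi*h) = 343^2/(2*pi*0.0461) = 406170
fc = 406170 * 0.000492273 = 199.95 Hz


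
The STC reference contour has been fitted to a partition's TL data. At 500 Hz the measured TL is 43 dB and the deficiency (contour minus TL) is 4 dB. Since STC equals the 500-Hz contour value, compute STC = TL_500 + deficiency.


By ASTM E413, STC = value of the fitted reference contour at 500 Hz.
Contour value at 500 Hz = TL_500 + deficiency = 43 + 4 = 47
STC = 47


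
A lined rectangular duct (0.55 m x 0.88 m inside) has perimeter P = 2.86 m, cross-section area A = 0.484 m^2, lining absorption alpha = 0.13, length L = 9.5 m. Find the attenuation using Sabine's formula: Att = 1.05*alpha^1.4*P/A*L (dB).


alpha^1.4 = 0.13^1.4 = 0.0574805
Attenuation rate = 1.05 * alpha^1.4 * P / A
= 1.05 * 0.0574805 * 2.86 / 0.484 = 0.35664 dB/m
Total Att = 0.35664 * 9.5 = 3.3881 dB


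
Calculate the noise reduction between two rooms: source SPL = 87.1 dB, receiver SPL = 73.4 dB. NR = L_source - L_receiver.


NR = L_source - L_receiver (difference between source and receiving room levels)
NR = 87.1 - 73.4 = 13.7 dB


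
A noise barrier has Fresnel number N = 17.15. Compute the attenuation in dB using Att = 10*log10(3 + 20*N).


3 + 20*N = 3 + 20*17.15 = 346
Att = 10*log10(346) = 25.391 dB


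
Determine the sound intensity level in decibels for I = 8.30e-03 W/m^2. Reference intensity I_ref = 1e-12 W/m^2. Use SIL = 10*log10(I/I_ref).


I / I_ref = 8.30e-03 / 1e-12 = 8.3e+09
SIL = 10 * log10(8.3e+09) = 99.191 dB


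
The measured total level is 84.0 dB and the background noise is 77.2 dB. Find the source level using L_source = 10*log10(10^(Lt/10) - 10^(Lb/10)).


10^(84.0/10) = 2.51189e+08
10^(77.2/10) = 5.24807e+07
Difference = 2.51189e+08 - 5.24807e+07 = 1.98708e+08
L_source = 10*log10(1.98708e+08) = 82.982 dB


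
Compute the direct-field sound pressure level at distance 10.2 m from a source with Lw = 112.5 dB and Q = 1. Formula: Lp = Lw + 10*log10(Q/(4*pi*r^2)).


4*pi*r^2 = 4*pi*10.2^2 = 1307.41 m^2
Q / (4*pi*r^2) = 1 / 1307.41 = 0.000764871
Lp = 112.5 + 10*log10(0.000764871) = 81.336 dB


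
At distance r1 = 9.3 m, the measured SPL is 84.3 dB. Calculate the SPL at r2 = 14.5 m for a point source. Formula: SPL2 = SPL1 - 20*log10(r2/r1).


r2/r1 = 14.5/9.3 = 1.55914
Correction = 20*log10(1.55914) = 3.8577 dB
SPL2 = 84.3 - 3.8577 = 80.442 dB


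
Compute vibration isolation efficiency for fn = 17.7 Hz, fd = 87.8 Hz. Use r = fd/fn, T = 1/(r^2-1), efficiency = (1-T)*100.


r = 87.8 / 17.7 = 4.96045
r^2 - 1 = 4.96045^2 - 1 = 23.6061
T = 1/23.6061 = 0.0423619
Efficiency = (1 - 0.0423619)*100 = 95.764 %


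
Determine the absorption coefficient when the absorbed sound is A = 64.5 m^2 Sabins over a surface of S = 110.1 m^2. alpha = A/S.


Absorption coefficient = absorbed power / incident power
alpha = A / S = 64.5 / 110.1 = 0.58583


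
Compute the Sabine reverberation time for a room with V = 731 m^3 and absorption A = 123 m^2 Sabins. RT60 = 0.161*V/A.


RT60 = 0.161 * 731 / 123 = 0.95684 s


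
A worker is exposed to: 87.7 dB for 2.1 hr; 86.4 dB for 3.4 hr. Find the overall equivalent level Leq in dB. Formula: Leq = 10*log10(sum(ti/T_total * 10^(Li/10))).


T_total = 2.1 + 3.4 = 5.5 hr
(2.1/5.5) * 10^(87.7/10) = 2.24831e+08
(3.4/5.5) * 10^(86.4/10) = 2.69846e+08
Sum = 2.24831e+08 + 2.69846e+08 = 4.94677e+08
Leq = 10*log10(4.94677e+08) = 86.943 dB


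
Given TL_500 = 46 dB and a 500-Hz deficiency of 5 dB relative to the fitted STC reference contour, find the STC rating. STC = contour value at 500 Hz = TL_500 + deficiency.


By ASTM E413, STC = value of the fitted reference contour at 500 Hz.
Contour value at 500 Hz = TL_500 + deficiency = 46 + 5 = 51
STC = 51


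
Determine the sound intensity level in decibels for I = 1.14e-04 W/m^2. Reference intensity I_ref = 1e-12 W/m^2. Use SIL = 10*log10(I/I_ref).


I / I_ref = 1.14e-04 / 1e-12 = 1.14e+08
SIL = 10 * log10(1.14e+08) = 80.569 dB


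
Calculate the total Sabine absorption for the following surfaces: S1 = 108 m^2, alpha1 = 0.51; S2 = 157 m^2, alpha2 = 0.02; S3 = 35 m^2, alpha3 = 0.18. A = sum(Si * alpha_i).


108 * 0.51 = 55.08
157 * 0.02 = 3.14
35 * 0.18 = 6.3
A_total = 55.08 + 3.14 + 6.3 = 64.52 m^2


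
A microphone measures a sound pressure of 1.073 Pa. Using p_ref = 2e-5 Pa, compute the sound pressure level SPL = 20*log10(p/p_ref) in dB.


p / p_ref = 1.073 / 2e-5 = 53650
SPL = 20 * log10(53650) = 94.591 dB


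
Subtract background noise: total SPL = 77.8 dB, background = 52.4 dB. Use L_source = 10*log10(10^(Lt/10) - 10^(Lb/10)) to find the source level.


10^(77.8/10) = 6.0256e+07
10^(52.4/10) = 173780
Difference = 6.0256e+07 - 173780 = 6.00822e+07
L_source = 10*log10(6.00822e+07) = 77.787 dB


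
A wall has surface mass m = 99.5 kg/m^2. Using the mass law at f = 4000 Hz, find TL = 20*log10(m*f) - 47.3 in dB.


m * f = 99.5 * 4000 = 398000
20*log10(398000) = 111.998 dB
TL = 111.998 - 47.3 = 64.698 dB


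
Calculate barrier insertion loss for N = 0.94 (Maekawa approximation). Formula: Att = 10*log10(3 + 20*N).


3 + 20*N = 3 + 20*0.94 = 21.8
Att = 10*log10(21.8) = 13.385 dB


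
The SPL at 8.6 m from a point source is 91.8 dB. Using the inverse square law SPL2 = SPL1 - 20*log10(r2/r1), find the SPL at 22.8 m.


r2/r1 = 22.8/8.6 = 2.65116
Correction = 20*log10(2.65116) = 8.46872 dB
SPL2 = 91.8 - 8.46872 = 83.331 dB


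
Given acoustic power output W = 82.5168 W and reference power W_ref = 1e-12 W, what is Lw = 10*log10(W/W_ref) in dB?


W / W_ref = 82.5168 / 1e-12 = 8.25168e+13
Lw = 10 * log10(8.25168e+13) = 139.17 dB
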